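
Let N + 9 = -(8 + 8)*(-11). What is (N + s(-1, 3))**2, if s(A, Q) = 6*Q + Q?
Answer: 35344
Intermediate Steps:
s(A, Q) = 7*Q
N = 167 (N = -9 - (8 + 8)*(-11) = -9 - 16*(-11) = -9 - 1*(-176) = -9 + 176 = 167)
(N + s(-1, 3))**2 = (167 + 7*3)**2 = (167 + 21)**2 = 188**2 = 35344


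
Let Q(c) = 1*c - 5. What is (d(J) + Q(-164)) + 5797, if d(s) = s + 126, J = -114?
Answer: 5640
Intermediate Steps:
d(s) = 126 + s
Q(c) = -5 + c (Q(c) = c - 5 = -5 + c)
(d(J) + Q(-164)) + 5797 = ((126 - 114) + (-5 - 164)) + 5797 = (12 - 169) + 5797 = -157 + 5797 = 5640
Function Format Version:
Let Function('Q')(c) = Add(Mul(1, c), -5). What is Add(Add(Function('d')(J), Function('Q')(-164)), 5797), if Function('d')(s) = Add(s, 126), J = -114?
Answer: 5640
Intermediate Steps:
Function('d')(s) = Add(126, s)
Function('Q')(c) = Add(-5, c) (Function('Q')(c) = Add(c, -5) = Add(-5, c))
Add(Add(Function('d')(J), Function('Q')(-164)), 5797) = Add(Add(Add(126, -114), Add(-5, -164)), 5797) = Add(Add(12, -169), 5797) = Add(-157, 5797) = 5640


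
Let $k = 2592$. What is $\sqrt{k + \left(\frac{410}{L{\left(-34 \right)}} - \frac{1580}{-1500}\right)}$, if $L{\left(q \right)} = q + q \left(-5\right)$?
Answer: $\frac{7 \sqrt{13780353}}{510} \approx 50.952$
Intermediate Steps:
$L{\left(q \right)} = - 4 q$ ($L{\left(q \right)} = q - 5 q = - 4 q$)
$\sqrt{k + \left(\frac{410}{L{\left(-34 \right)}} - \frac{1580}{-1500}\right)} = \sqrt{2592 + \left(\frac{410}{\left(-4\right) \left(-34\right)} - \frac{1580}{-1500}\right)} = \sqrt{2592 - \left(- \frac{79}{75} - \frac{410}{136}\right)} = \sqrt{2592 + \left(410 \cdot \frac{1}{136} + \frac{79}{75}\right)} = \sqrt{2592 + \left(\frac{205}{68} + \frac{79}{75}\right)} = \sqrt{2592 + \frac{20747}{5100}} = \sqrt{\frac{13239947}{5100}} = \frac{7 \sqrt{13780353}}{510}$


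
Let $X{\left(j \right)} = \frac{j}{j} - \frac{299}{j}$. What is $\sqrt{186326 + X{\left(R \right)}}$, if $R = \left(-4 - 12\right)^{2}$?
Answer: $\frac{\sqrt{47699413}}{16} \approx 431.65$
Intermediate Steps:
$R = 256$ ($R = \left(-16\right)^{2} = 256$)
$X{\left(j \right)} = 1 - \frac{299}{j}$
$\sqrt{186326 + X{\left(R \right)}} = \sqrt{186326 + \frac{-299 + 256}{256}} = \sqrt{186326 + \frac{1}{256} \left(-43\right)} = \sqrt{186326 - \frac{43}{256}} = \sqrt{\frac{47699413}{256}} = \frac{\sqrt{47699413}}{16}$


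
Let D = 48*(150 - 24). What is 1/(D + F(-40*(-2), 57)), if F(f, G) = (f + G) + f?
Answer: 1/6265 ≈ 0.00015962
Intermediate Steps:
F(f, G) = G + 2*f (F(f, G) = (G + f) + f = G + 2*f)
D = 6048 (D = 48*126 = 6048)
1/(D + F(-40*(-2), 57)) = 1/(6048 + (57 + 2*(-40*(-2)))) = 1/(6048 + (57 + 2*80)) = 1/(6048 + (57 + 160)) = 1/(6048 + 217) = 1/6265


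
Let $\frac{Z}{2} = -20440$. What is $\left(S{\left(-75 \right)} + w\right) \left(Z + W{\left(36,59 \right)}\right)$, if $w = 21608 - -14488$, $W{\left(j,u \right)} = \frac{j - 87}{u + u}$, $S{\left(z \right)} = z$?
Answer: $- \frac{173761377711}{118} \approx -1.4726 \cdot 10^{9}$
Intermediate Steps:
$W{\left(j,u \right)} = \frac{-87 + j}{2 u}$
$Z = -40880$ ($Z = 2 \left(-20440\right) = -40880$)
$w = 36096$ ($w = 21608 + 14488 = 36096$)
$\left(S{\left(-75 \right)} + w\right) \left(Z + W{\left(36,59 \right)}\right) = \left(-75 + 36096\right) \left(-40880 + \frac{-87 + 36}{2 \cdot 59}\right) = 36021 \left(-40880 + \frac{1}{2} \cdot \frac{1}{59} \left(-51\right)\right) = 36021 \left(-40880 - \frac{51}{118}\right) = 36021 \left(- \frac{4823891}{118}\right) = - \frac{173761377711}{118}$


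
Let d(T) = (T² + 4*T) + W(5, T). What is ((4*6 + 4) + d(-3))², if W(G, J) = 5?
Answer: 900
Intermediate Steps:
d(T) = 5 + T² + 4*T (d(T) = (T² + 4*T) + 5 = 5 + T² + 4*T)
((4*6 + 4) + d(-3))² = ((4*6 + 4) + (5 + (-3)² + 4*(-3)))² = ((24 + 4) + (5 + 9 - 12))² = (28 + 2)² = 30² = 900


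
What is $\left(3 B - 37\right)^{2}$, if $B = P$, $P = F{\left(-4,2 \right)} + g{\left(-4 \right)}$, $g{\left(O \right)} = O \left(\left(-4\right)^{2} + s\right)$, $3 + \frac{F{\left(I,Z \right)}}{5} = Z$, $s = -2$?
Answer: $48400$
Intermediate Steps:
$F{\left(I,Z \right)} = -15 + 5 Z$
$g{\left(O \right)} = 14 O$ ($g{\left(O \right)} = O \left(\left(-4\right)^{2} - 2\right) = O \left(16 - 2\right) = O 14 = 14 O$)
$P = -61$ ($P = \left(-15 + 5 \cdot 2\right) + 14 \left(-4\right) = \left(-15 + 10\right) - 56 = -5 - 56 = -61$)
$B = -61$
$\left(3 B - 37\right)^{2} = \left(3 \left(-61\right) - 37\right)^{2} = \left(-183 - 37\right)^{2} = \left(-220\right)^{2} = 48400$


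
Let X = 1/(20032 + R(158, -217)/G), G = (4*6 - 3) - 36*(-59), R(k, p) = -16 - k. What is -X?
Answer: -715/14322822 ≈ -4.9920e-5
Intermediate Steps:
G = 2145 (G = (24 - 3) + 2124 = 21 + 2124 = 2145)
X = 715/14322822 (X = 1/(20032 + (-16 - 1*158)/2145) = 1/(20032 + (-16 - 158)*(1/2145)) = 1/(20032 - 174*1/2145) = 1/(20032 - 58/715) = 1/(14322822/715) = 715/14322822 ≈ 4.9920e-5)
-X = -1*715/14322822 = -715/14322822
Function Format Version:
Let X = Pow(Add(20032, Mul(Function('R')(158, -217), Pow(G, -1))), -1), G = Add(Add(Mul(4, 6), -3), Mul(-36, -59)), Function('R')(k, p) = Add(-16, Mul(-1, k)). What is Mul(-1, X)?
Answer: Rational(-715, 14322822) ≈ -4.9920e-5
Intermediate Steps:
G = 2145 (G = Add(Add(24, -3), 2124) = Add(21, 2124) = 2145)
X = Rational(715, 14322822) (X = Pow(Add(20032, Mul(Add(-16, Mul(-1, 158)), Pow(2145, -1))), -1) = Pow(Add(20032, Mul(Add(-16, -158), Rational(1, 2145))), -1) = Pow(Add(20032, Mul(-174, Rational(1, 2145))), -1) = Pow(Add(20032, Rational(-58, 715)), -1) = Pow(Rational(14322822, 715), -1) = Rational(715, 14322822) ≈ 4.9920e-5)
Mul(-1, X) = Mul(-1, Rational(715, 14322822)) = Rational(-715, 14322822)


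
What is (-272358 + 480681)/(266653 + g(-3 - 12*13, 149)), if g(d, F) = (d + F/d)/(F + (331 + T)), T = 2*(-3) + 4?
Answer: 7916482323/10133067938 ≈ 0.78125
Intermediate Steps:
T = -2 (T = -6 + 4 = -2)
g(d, F) = (d + F/d)/(329 + F) (g(d, F) = (d + F/d)/(F + (331 - 2)) = (d + F/d)/(F + 329) = (d + F/d)/(329 + F))
(-272358 + 480681)/(266653 + g(-3 - 12*13, 149)) = (-272358 + 480681)/(266653 + (149 + (-3 - 12*13)²)/((-3 - 12*13)*(329 + 149))) = 208323/(266653 + (149 + (-3 - 156)²)/(-3 - 156*478)) = 208323/(266653 + (1/478)*(149 + (-159)²)/(-159)) = 208323/(266653 - 1/159*1/478*(149 + 25281)) = 208323/(266653 - 1/159*1/478*25430) = 208323/(266653 - 12715/38001) = 208323/(10133067938/38001) = 208323*(38001/10133067938) = 7916482323/10133067938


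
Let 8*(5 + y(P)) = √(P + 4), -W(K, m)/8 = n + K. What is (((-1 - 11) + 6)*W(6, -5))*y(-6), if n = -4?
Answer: -480 + 12*I*√2 ≈ -480.0 + 16.971*I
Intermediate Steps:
W(K, m) = 32 - 8*K (W(K, m) = -8*(-4 + K) = 32 - 8*K)
y(P) = -5 + √(4 + P)/8 (y(P) = -5 + √(P + 4)/8 = -5 + √(4 + P)/8)
(((-1 - 11) + 6)*W(6, -5))*y(-6) = (((-1 - 11) + 6)*(32 - 8*6))*(-5 + √(4 - 6)/8) = ((-12 + 6)*(32 - 48))*(-5 + √(-2)/8) = (-6*(-16))*(-5 + (I*√2)/8) = 96*(-5 + I*√2/8) = -480 + 12*I*√2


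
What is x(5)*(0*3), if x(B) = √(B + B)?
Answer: 0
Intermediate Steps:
x(B) = √2*√B (x(B) = √(2*B) = √2*√B)
x(5)*(0*3) = (√2*√5)*(0*3) = √10*0 = 0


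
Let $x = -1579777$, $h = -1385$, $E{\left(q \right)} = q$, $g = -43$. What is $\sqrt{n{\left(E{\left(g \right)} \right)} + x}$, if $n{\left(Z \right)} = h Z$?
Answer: $i \sqrt{1520222} \approx 1233.0 i$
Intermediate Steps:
$n{\left(Z \right)} = - 1385 Z$
$\sqrt{n{\left(E{\left(g \right)} \right)} + x} = \sqrt{\left(-1385\right) \left(-43\right) - 1579777} = \sqrt{59555 - 1579777} = \sqrt{-1520222} = i \sqrt{1520222}$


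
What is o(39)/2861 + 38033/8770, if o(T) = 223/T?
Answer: 4245639817/978547830 ≈ 4.3387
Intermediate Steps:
o(39)/2861 + 38033/8770 = (223/39)/2861 + 38033/8770 = (223*(1/39))*(1/2861) + 38033*(1/8770) = (223/39)*(1/2861) + 38033/8770 = 223/111579 + 38033/8770 = 4245639817/978547830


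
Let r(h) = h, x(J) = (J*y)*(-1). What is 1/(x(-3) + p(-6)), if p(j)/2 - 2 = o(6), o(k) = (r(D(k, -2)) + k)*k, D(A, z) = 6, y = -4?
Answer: 1/136 ≈ 0.0073529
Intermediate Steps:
x(J) = 4*J (x(J) = (J*(-4))*(-1) = -4*J*(-1) = 4*J)
o(k) = k*(6 + k) (o(k) = (6 + k)*k = k*(6 + k))
p(j) = 148 (p(j) = 4 + 2*(6*(6 + 6)) = 4 + 2*(6*12) = 4 + 2*72 = 4 + 144 = 148)
1/(x(-3) + p(-6)) = 1/(4*(-3) + 148) = 1/(-12 + 148) = 1/136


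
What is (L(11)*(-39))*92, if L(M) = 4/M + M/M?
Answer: -53820/11 ≈ -4892.7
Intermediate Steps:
L(M) = 1 + 4/M (L(M) = 4/M + 1 = 1 + 4/M)
(L(11)*(-39))*92 = (((4 + 11)/11)*(-39))*92 = (((1/11)*15)*(-39))*92 = ((15/11)*(-39))*92 = -585/11*92 = -53820/11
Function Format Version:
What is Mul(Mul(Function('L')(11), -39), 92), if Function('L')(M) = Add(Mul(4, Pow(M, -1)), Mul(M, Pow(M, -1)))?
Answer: Rational(-53820, 11) ≈ -4892.7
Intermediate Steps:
Function('L')(M) = Add(1, Mul(4, Pow(M, -1))) (Function('L')(M) = Add(Mul(4, Pow(M, -1)), 1) = Add(1, Mul(4, Pow(M, -1))))
Mul(Mul(Function('L')(11), -39), 92) = Mul(Mul(Mul(Pow(11, -1), Add(4, 11)), -39), 92) = Mul(Mul(Mul(Rational(1, 11), 15), -39), 92) = Mul(Mul(Rational(15, 11), -39), 92) = Mul(Rational(-585, 11), 92) = Rational(-53820, 11)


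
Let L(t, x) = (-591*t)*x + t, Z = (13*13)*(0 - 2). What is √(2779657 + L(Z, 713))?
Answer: √145206773 ≈ 12050.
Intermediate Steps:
Z = -338 (Z = 169*(-2) = -338)
L(t, x) = t - 591*t*x (L(t, x) = -591*t*x + t = t - 591*t*x)
√(2779657 + L(Z, 713)) = √(2779657 - 338*(1 - 591*713)) = √(2779657 - 338*(1 - 421383)) = √(2779657 - 338*(-421382)) = √(2779657 + 142427116) = √145206773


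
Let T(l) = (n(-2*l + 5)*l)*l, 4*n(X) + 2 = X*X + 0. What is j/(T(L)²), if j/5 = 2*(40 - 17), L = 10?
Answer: 46/6216125 ≈ 7.4001e-6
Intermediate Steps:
n(X) = -½ + X²/4 (n(X) = -½ + (X*X + 0)/4 = -½ + (X² + 0)/4 = -½ + X²/4)
T(l) = l²*(-½ + (5 - 2*l)²/4) (T(l) = ((-½ + (-2*l + 5)²/4)*l)*l = ((-½ + (5 - 2*l)²/4)*l)*l = (l*(-½ + (5 - 2*l)²/4))*l = l²*(-½ + (5 - 2*l)²/4))
j = 230 (j = 5*(2*(40 - 17)) = 5*(2*23) = 5*46 = 230)
j/(T(L)²) = 230/(((¼)*10²*(-2 + (-5 + 2*10)²))²) = 230/(((¼)*100*(-2 + (-5 + 20)²))²) = 230/(((¼)*100*(-2 + 15²))²) = 230/(((¼)*100*(-2 + 225))²) = 230/(((¼)*100*223)²) = 230/(5575²) = 230/31080625 = 230*(1/31080625) = 46/6216125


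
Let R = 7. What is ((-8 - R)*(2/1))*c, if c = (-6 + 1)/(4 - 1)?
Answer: 50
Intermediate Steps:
c = -5/3 ≈ -1.6667
((-8 - R)*(2/1))*c = ((-8 - 1*7)*(2/1))*(-5/3) = ((-8 - 7)*(2*1))*(-5/3) = -15*2*(-5/3) = -30*(-5/3) = 50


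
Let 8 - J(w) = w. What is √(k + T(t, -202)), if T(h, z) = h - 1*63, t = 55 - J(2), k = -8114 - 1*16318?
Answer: I*√24446 ≈ 156.35*I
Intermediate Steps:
J(w) = 8 - w
k = -24432 (k = -8114 - 16318 = -24432)
t = 49 (t = 55 - (8 - 1*2) = 55 - (8 - 2) = 55 - 1*6 = 55 - 6 = 49)
T(h, z) = -63 + h (T(h, z) = h - 63 = -63 + h)
√(k + T(t, -202)) = √(-24432 + (-63 + 49)) = √(-24432 - 14) = √(-24446) = I*√24446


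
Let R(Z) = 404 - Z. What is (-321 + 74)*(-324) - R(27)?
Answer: 79651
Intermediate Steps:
(-321 + 74)*(-324) - R(27) = (-321 + 74)*(-324) - (404 - 1*27) = -247*(-324) - (404 - 27) = 80028 - 1*377 = 80028 - 377 = 79651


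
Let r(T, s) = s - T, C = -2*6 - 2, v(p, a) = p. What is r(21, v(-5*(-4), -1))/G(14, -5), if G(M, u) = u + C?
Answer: 1/19 ≈ 0.052632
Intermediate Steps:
C = -14 (C = -12 - 2 = -14)
G(M, u) = -14 + u (G(M, u) = u - 14 = -14 + u)
r(21, v(-5*(-4), -1))/G(14, -5) = (-5*(-4) - 1*21)/(-14 - 5) = (20 - 21)/(-19) = -1*(-1/19) = 1/19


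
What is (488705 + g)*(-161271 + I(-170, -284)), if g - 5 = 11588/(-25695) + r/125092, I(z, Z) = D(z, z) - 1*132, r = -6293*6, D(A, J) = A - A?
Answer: -3841460589576517577/48700590 ≈ -7.8879e+10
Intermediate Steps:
D(A, J) = 0
r = -37758
I(z, Z) = -132 (I(z, Z) = 0 - 1*132 = 0 - 132 = -132)
g = 6825718397/1607119470 (g = 5 + (11588/(-25695) - 37758/125092) = 5 + (11588*(-1/25695) - 37758*1/125092) = 5 + (-11588/25695 - 18879/62546) = 5 - 1209878953/1607119470 = 6825718397/1607119470 ≈ 4.2472)
(488705 + g)*(-161271 + I(-170, -284)) = (488705 + 6825718397/1607119470)*(-161271 - 132) = (785414146304747/1607119470)*(-161403) = -3841460589576517577/48700590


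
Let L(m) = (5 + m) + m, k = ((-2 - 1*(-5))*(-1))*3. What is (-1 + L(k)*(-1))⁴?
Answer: 20736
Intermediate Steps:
k = -9 (k = ((-2 + 5)*(-1))*3 = (3*(-1))*3 = -3*3 = -9)
L(m) = 5 + 2*m
(-1 + L(k)*(-1))⁴ = (-1 + (5 + 2*(-9))*(-1))⁴ = (-1 + (5 - 18)*(-1))⁴ = (-1 - 13*(-1))⁴ = (-1 + 13)⁴ = 12⁴ = 20736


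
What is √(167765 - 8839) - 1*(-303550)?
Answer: 303550 + √158926 ≈ 3.0395e+5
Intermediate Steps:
√(167765 - 8839) - 1*(-303550) = √158926 + 303550 = 303550 + √158926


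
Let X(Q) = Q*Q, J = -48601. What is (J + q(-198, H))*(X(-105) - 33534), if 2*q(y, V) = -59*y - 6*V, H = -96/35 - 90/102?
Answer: 572532824061/595 ≈ 9.6224e+8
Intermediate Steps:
H = -2157/595 (H = -96*1/35 - 90*1/102 = -96/35 - 15/17 = -2157/595 ≈ -3.6252)
q(y, V) = -3*V - 59*y/2 (q(y, V) = (-59*y - 6*V)/2 = -3*V - 59*y/2)
X(Q) = Q**2
(J + q(-198, H))*(X(-105) - 33534) = (-48601 + (-3*(-2157/595) - 59/2*(-198)))*((-105)**2 - 33534) = (-48601 + (6471/595 + 5841))*(11025 - 33534) = (-48601 + 3481866/595)*(-22509) = -25435729/595*(-22509) = 572532824061/595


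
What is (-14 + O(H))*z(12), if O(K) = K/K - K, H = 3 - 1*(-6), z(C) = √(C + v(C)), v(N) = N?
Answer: -44*√6 ≈ -107.78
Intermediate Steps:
z(C) = √2*√C (z(C) = √(C + C) = √(2*C) = √2*√C)
H = 9 (H = 3 + 6 = 9)
O(K) = 1 - K
(-14 + O(H))*z(12) = (-14 + (1 - 1*9))*(√2*√12) = (-14 + (1 - 9))*(√2*(2*√3)) = (-14 - 8)*(2*√6) = -44*√6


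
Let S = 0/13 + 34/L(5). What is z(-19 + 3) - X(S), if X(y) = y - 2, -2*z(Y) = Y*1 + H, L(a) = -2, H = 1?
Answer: 53/2 ≈ 26.500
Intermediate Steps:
z(Y) = -1/2 - Y/2 (z(Y) = -(Y*1 + 1)/2 = -(Y + 1)/2 = -(1 + Y)/2 = -1/2 - Y/2)
S = -17 (S = 0/13 + 34/(-2) = 0*(1/13) + 34*(-1/2) = 0 - 17 = -17)
X(y) = -2 + y
z(-19 + 3) - X(S) = (-1/2 - (-19 + 3)/2) - (-2 - 17) = (-1/2 - 1/2*(-16)) - 1*(-19) = (-1/2 + 8) + 19 = 15/2 + 19 = 53/2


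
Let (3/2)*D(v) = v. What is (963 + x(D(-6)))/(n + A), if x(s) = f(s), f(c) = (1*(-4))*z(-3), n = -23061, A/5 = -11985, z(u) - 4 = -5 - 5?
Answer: -329/27662 ≈ -0.011894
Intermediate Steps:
z(u) = -6 (z(u) = 4 + (-5 - 5) = 4 - 10 = -6)
D(v) = 2*v/3
A = -59925 (A = 5*(-11985) = -59925)
f(c) = 24 (f(c) = (1*(-4))*(-6) = -4*(-6) = 24)
x(s) = 24
(963 + x(D(-6)))/(n + A) = (963 + 24)/(-23061 - 59925) = 987/(-82986) = 987*(-1/82986) = -329/27662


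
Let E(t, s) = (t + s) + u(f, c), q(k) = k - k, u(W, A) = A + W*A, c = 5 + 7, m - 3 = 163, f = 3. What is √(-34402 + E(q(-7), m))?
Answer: 2*I*√8547 ≈ 184.9*I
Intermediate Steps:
m = 166 (m = 3 + 163 = 166)
c = 12
u(W, A) = A + A*W
q(k) = 0
E(t, s) = 48 + s + t (E(t, s) = (t + s) + 12*(1 + 3) = (s + t) + 12*4 = (s + t) + 48 = 48 + s + t)
√(-34402 + E(q(-7), m)) = √(-34402 + (48 + 166 + 0)) = √(-34402 + 214) = √(-34188) = 2*I*√8547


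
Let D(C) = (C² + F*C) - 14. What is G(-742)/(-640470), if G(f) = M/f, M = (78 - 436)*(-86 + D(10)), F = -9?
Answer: 537/7920479 ≈ 6.7799e-5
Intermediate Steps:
D(C) = -14 + C² - 9*C (D(C) = (C² - 9*C) - 14 = -14 + C² - 9*C)
M = 32220 (M = (78 - 436)*(-86 + (-14 + 10² - 9*10)) = -358*(-86 + (-14 + 100 - 90)) = -358*(-86 - 4) = -358*(-90) = 32220)
G(f) = 32220/f
G(-742)/(-640470) = (32220/(-742))/(-640470) = (32220*(-1/742))*(-1/640470) = -16110/371*(-1/640470) = 537/7920479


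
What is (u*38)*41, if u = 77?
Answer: 119966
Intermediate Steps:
(u*38)*41 = (77*38)*41 = 2926*41 = 119966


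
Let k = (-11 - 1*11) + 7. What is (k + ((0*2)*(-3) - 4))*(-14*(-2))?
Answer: -532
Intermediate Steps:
k = -15 (k = (-11 - 11) + 7 = -22 + 7 = -15)
(k + ((0*2)*(-3) - 4))*(-14*(-2)) = (-15 + ((0*2)*(-3) - 4))*(-14*(-2)) = (-15 + (0*(-3) - 4))*28 = (-15 + (0 - 4))*28 = (-15 - 4)*28 = -19*28 = -532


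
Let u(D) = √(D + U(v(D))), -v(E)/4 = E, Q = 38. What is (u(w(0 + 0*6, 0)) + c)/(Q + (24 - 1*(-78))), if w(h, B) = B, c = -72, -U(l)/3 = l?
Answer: -18/35 ≈ -0.51429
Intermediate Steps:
v(E) = -4*E
U(l) = -3*l
u(D) = √13*√D (u(D) = √(D - (-12)*D) = √(D + 12*D) = √(13*D) = √13*√D)
(u(w(0 + 0*6, 0)) + c)/(Q + (24 - 1*(-78))) = (√13*√0 - 72)/(38 + (24 - 1*(-78))) = (√13*0 - 72)/(38 + (24 + 78)) = (0 - 72)/(38 + 102) = -72/140 = -72*1/140 = -18/35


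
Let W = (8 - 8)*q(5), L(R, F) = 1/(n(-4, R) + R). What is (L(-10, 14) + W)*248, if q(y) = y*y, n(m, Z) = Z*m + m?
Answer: 124/13 ≈ 9.5385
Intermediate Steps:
n(m, Z) = m + Z*m
q(y) = y**2
L(R, F) = 1/(-4 - 3*R) (L(R, F) = 1/(-4*(1 + R) + R) = 1/((-4 - 4*R) + R) = 1/(-4 - 3*R))
W = 0 (W = (8 - 8)*5**2 = 0*25 = 0)
(L(-10, 14) + W)*248 = (1/(-4 - 3*(-10)) + 0)*248 = (1/(-4 + 30) + 0)*248 = (1/26 + 0)*248 = (1/26)*248 = 124/13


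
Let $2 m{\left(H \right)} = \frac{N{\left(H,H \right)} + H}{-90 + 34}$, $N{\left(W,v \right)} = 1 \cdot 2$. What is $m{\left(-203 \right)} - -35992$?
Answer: $\frac{4031305}{112} \approx 35994.0$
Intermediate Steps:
$N{\left(W,v \right)} = 2$
$m{\left(H \right)} = - \frac{1}{56} - \frac{H}{112}$ ($m{\left(H \right)} = \frac{\left(2 + H\right) \frac{1}{-90 + 34}}{2} = \frac{\left(2 + H\right) \frac{1}{-56}}{2} = \frac{\left(2 + H\right) \left(- \frac{1}{56}\right)}{2} = \frac{- \frac{1}{28} - \frac{H}{56}}{2} = - \frac{1}{56} - \frac{H}{112}$)
$m{\left(-203 \right)} - -35992 = \left(- \frac{1}{56} - - \frac{29}{16}\right) - -35992 = \left(- \frac{1}{56} + \frac{29}{16}\right) + 35992 = \frac{201}{112} + 35992 = \frac{4031305}{112}$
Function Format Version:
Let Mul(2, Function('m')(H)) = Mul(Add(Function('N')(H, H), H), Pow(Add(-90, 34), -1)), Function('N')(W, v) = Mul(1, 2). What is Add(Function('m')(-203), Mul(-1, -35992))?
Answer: Rational(4031305, 112) ≈ 35994.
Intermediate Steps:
Function('N')(W, v) = 2
Function('m')(H) = Add(Rational(-1, 56), Mul(Rational(-1, 112), H)) (Function('m')(H) = Mul(Rational(1, 2), Mul(Add(2, H), Pow(Add(-90, 34), -1))) = Mul(Rational(1, 2), Mul(Add(2, H), Pow(-56, -1))) = Mul(Rational(1, 2), Mul(Add(2, H), Rational(-1, 56))) = Mul(Rational(1, 2), Add(Rational(-1, 28), Mul(Rational(-1, 56), H))) = Add(Rational(-1, 56), Mul(Rational(-1, 112), H)))
Add(Function('m')(-203), Mul(-1, -35992)) = Add(Add(Rational(-1, 56), Mul(Rational(-1, 112), -203)), Mul(-1, -35992)) = Add(Add(Rational(-1, 56), Rational(29, 16)), 35992) = Add(Rational(201, 112), 35992) = Rational(4031305, 112)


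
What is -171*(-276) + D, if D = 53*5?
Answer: 47461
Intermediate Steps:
D = 265
-171*(-276) + D = -171*(-276) + 265 = 47196 + 265 = 47461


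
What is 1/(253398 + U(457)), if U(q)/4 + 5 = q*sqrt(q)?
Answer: 126689/31336653498 - 457*sqrt(457)/15668326749 ≈ 3.4193e-6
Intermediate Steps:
U(q) = -20 + 4*q**(3/2) (U(q) = -20 + 4*(q*sqrt(q)) = -20 + 4*q**(3/2))
1/(253398 + U(457)) = 1/(253398 + (-20 + 4*457**(3/2))) = 1/(253398 + (-20 + 4*(457*sqrt(457)))) = 1/(253398 + (-20 + 1828*sqrt(457))) = 1/(253378 + 1828*sqrt(457))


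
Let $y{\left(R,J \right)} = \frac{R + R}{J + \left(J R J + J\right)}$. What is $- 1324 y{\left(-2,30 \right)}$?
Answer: $- \frac{1324}{435} \approx -3.0437$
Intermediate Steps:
$y{\left(R,J \right)} = \frac{2 R}{2 J + R J^{2}}$ ($y{\left(R,J \right)} = \frac{2 R}{J + \left(R J^{2} + J\right)} = \frac{2 R}{J + \left(J + R J^{2}\right)} = \frac{2 R}{2 J + R J^{2}}$)
$- 1324 y{\left(-2,30 \right)} = - 1324 \cdot 2 \left(-2\right) \frac{1}{30} \frac{1}{2 + 30 \left(-2\right)} = - 1324 \cdot 2 \left(-2\right) \frac{1}{30} \frac{1}{2 - 60} = - 1324 \cdot 2 \left(-2\right) \frac{1}{30} \frac{1}{-58} = - 1324 \cdot 2 \left(-2\right) \frac{1}{30} \left(- \frac{1}{58}\right) = \left(-1324\right) \frac{1}{435} = - \frac{1324}{435}$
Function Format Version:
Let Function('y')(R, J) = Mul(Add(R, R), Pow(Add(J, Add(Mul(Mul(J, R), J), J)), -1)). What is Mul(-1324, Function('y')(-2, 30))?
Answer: Rational(-1324, 435) ≈ -3.0437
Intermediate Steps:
Function('y')(R, J) = Mul(2, R, Pow(Add(Mul(2, J), Mul(R, Pow(J, 2))), -1)) (Function('y')(R, J) = Mul(Mul(2, R), Pow(Add(J, Add(Mul(R, Pow(J, 2)), J)), -1)) = Mul(Mul(2, R), Pow(Add(J, Add(J, Mul(R, Pow(J, 2)))), -1)) = Mul(Mul(2, R), Pow(Add(Mul(2, J), Mul(R, Pow(J, 2))), -1)) = Mul(2, R, Pow(Add(Mul(2, J), Mul(R, Pow(J, 2))), -1)))
Mul(-1324, Function('y')(-2, 30)) = Mul(-1324, Mul(2, -2, Pow(30, -1), Pow(Add(2, Mul(30, -2)), -1))) = Mul(-1324, Mul(2, -2, Rational(1, 30), Pow(Add(2, -60), -1))) = Mul(-1324, Mul(2, -2, Rational(1, 30), Pow(-58, -1))) = Mul(-1324, Mul(2, -2, Rational(1, 30), Rational(-1, 58))) = Mul(-1324, Rational(1, 435)) = Rational(-1324, 435)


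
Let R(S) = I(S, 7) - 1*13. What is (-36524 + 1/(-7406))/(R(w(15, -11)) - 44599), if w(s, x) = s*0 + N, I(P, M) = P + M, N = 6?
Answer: 270496745/330300194 ≈ 0.81894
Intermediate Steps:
I(P, M) = M + P
w(s, x) = 6 (w(s, x) = s*0 + 6 = 0 + 6 = 6)
R(S) = -6 + S (R(S) = (7 + S) - 1*13 = (7 + S) - 13 = -6 + S)
(-36524 + 1/(-7406))/(R(w(15, -11)) - 44599) = (-36524 + 1/(-7406))/((-6 + 6) - 44599) = (-36524 - 1/7406)/(0 - 44599) = -270496745/7406/(-44599) = -270496745/7406*(-1/44599) = 270496745/330300194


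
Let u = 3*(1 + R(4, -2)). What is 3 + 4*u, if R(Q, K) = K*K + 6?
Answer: 135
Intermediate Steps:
R(Q, K) = 6 + K**2 (R(Q, K) = K**2 + 6 = 6 + K**2)
u = 33 (u = 3*(1 + (6 + (-2)**2)) = 3*(1 + (6 + 4)) = 3*(1 + 10) = 3*11 = 33)
3 + 4*u = 3 + 4*33 = 3 + 132 = 135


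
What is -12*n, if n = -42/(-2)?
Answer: -252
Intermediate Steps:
n = 21 (n = -42*(-½) = 21)
-12*n = -12*21 = -252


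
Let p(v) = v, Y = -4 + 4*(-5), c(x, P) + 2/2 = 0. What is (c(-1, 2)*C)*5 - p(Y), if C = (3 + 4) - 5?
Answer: 14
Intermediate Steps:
c(x, P) = -1 (c(x, P) = -1 + 0 = -1)
C = 2 (C = 7 - 5 = 2)
Y = -24 (Y = -4 - 20 = -24)
(c(-1, 2)*C)*5 - p(Y) = -1*2*5 - 1*(-24) = -2*5 + 24 = -10 + 24 = 14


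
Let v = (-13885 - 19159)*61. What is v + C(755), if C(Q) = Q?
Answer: -2014929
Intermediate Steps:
v = -2015684 (v = -33044*61 = -2015684)
v + C(755) = -2015684 + 755 = -2014929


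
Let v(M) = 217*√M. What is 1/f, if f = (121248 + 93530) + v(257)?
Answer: 214778/46117487411 - 217*√257/46117487411 ≈ 4.5818e-6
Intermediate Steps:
f = 214778 + 217*√257 (f = (121248 + 93530) + 217*√257 = 214778 + 217*√257 ≈ 2.1826e+5)
1/f = 1/(214778 + 217*√257)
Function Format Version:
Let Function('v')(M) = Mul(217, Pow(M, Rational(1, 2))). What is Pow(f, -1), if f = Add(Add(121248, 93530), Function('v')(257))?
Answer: Add(Rational(214778, 46117487411), Mul(Rational(-217, 46117487411), Pow(257, Rational(1, 2)))) ≈ 4.5818e-6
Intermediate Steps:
f = Add(214778, Mul(217, Pow(257, Rational(1, 2)))) (f = Add(Add(121248, 93530), Mul(217, Pow(257, Rational(1, 2)))) = Add(214778, Mul(217, Pow(257, Rational(1, 2)))) ≈ 2.1826e+5)
Pow(f, -1) = Pow(Add(214778, Mul(217, Pow(257, Rational(1, 2)))), -1)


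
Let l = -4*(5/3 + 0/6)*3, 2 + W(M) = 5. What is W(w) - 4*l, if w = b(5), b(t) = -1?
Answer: 83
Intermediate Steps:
w = -1
W(M) = 3 (W(M) = -2 + 5 = 3)
l = -20 (l = -4*(5*(⅓) + 0*(⅙))*3 = -4*(5/3 + 0)*3 = -4*5/3*3 = -20/3*3 = -20)
W(w) - 4*l = 3 - 4*(-20) = 3 + 80 = 83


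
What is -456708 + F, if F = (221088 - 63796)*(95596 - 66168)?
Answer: 4628332268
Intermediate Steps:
F = 4628788976 (F = 157292*29428 = 4628788976)
-456708 + F = -456708 + 4628788976 = 4628332268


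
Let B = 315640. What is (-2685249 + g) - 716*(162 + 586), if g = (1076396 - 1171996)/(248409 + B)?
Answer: -1816698703633/564049 ≈ -3.2208e+6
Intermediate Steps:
g = -95600/564049 (g = (1076396 - 1171996)/(248409 + 315640) = -95600/564049 ≈ -0.16949)
(-2685249 + g) - 716*(162 + 586) = (-2685249 - 95600/564049) - 716*(162 + 586) = -1514612108801/564049 - 716*748 = -1514612108801/564049 - 535568 = -1816698703633/564049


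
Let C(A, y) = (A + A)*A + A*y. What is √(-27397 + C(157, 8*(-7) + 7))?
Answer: 8*√222 ≈ 119.20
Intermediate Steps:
C(A, y) = 2*A² + A*y (C(A, y) = (2*A)*A + A*y = 2*A² + A*y)
√(-27397 + C(157, 8*(-7) + 7)) = √(-27397 + 157*((8*(-7) + 7) + 2*157)) = √(-27397 + 157*((-56 + 7) + 314)) = √(-27397 + 157*(-49 + 314)) = √(-27397 + 157*265) = √(-27397 + 41605) = √14208 = 8*√222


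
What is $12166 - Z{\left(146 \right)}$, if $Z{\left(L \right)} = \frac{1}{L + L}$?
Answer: $\frac{3552471}{292} \approx 12166.0$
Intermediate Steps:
$Z{\left(L \right)} = \frac{1}{2 L}$
$12166 - Z{\left(146 \right)} = 12166 - \frac{1}{2 \cdot 146} = 12166 - \frac{1}{2} \cdot \frac{1}{146} = 12166 - \frac{1}{292} = \frac{3552471}{292}$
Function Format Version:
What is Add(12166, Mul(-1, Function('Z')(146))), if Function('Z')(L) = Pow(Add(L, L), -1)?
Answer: Rational(3552471, 292) ≈ 12166.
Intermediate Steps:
Function('Z')(L) = Mul(Rational(1, 2), Pow(L, -1)) (Function('Z')(L) = Pow(Mul(2, L), -1) = Mul(Rational(1, 2), Pow(L, -1)))
Add(12166, Mul(-1, Function('Z')(146))) = Add(12166, Mul(-1, Mul(Rational(1, 2), Pow(146, -1)))) = Add(12166, Mul(-1, Mul(Rational(1, 2), Rational(1, 146)))) = Add(12166, Mul(-1, Rational(1, 292))) = Add(12166, Rational(-1, 292)) = Rational(3552471, 292)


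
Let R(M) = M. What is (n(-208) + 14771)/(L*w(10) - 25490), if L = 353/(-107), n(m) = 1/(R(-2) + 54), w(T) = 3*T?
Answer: -82185951/142377040 ≈ -0.57724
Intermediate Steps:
n(m) = 1/52 (n(m) = 1/(-2 + 54) = 1/52)
L = -353/107 (L = 353*(-1/107) = -353/107 ≈ -3.2991)
(n(-208) + 14771)/(L*w(10) - 25490) = (1/52 + 14771)/(-1059*10/107 - 25490) = 768093/(52*(-353/107*30 - 25490)) = 768093/(52*(-10590/107 - 25490)) = 768093/(52*(-2738020/107)) = (768093/52)*(-107/2738020) = -82185951/142377040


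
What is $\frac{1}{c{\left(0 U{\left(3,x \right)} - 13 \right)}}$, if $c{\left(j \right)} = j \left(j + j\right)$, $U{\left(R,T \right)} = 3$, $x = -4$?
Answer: $\frac{1}{338} \approx 0.0029586$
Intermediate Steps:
$c{\left(j \right)} = 2 j^{2}$ ($c{\left(j \right)} = j 2 j = 2 j^{2}$)
$\frac{1}{c{\left(0 U{\left(3,x \right)} - 13 \right)}} = \frac{1}{2 \left(0 \cdot 3 - 13\right)^{2}} = \frac{1}{2 \left(0 - 13\right)^{2}} = \frac{1}{2 \left(-13\right)^{2}} = \frac{1}{2 \cdot 169} = \frac{1}{338}$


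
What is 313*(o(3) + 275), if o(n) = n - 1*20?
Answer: 80754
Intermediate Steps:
o(n) = -20 + n (o(n) = n - 20 = -20 + n)
313*(o(3) + 275) = 313*((-20 + 3) + 275) = 313*(-17 + 275) = 313*258 = 80754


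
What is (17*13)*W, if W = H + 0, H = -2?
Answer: -442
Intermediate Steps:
W = -2 (W = -2 + 0 = -2)
(17*13)*W = (17*13)*(-2) = 221*(-2) = -442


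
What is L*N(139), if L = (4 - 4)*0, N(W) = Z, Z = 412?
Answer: 0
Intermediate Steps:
N(W) = 412
L = 0 (L = 0*0 = 0)
L*N(139) = 0*412 = 0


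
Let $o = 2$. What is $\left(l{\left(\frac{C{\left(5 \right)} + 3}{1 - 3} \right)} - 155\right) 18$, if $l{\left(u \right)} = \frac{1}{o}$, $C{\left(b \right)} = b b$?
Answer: $-2781$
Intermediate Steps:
$C{\left(b \right)} = b^{2}$
$l{\left(u \right)} = \frac{1}{2}$
$\left(l{\left(\frac{C{\left(5 \right)} + 3}{1 - 3} \right)} - 155\right) 18 = \left(\frac{1}{2} - 155\right) 18 = \left(- \frac{309}{2}\right) 18 = -2781$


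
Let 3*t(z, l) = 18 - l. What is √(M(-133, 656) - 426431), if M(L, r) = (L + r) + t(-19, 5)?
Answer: I*√3833133/3 ≈ 652.61*I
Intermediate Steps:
t(z, l) = 6 - l/3 (t(z, l) = (18 - l)/3 = 6 - l/3)
M(L, r) = 13/3 + L + r (M(L, r) = (L + r) + (6 - ⅓*5) = (L + r) + (6 - 5/3) = (L + r) + 13/3 = 13/3 + L + r)
√(M(-133, 656) - 426431) = √((13/3 - 133 + 656) - 426431) = √(1582/3 - 426431) = √(-1277711/3) = I*√3833133/3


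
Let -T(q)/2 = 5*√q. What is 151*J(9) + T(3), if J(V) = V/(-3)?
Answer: -453 - 10*√3 ≈ -470.32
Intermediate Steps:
J(V) = -V/3 (J(V) = V*(-⅓) = -V/3)
T(q) = -10*√q
151*J(9) + T(3) = 151*(-⅓*9) - 10*√3 = 151*(-3) - 10*√3 = -453 - 10*√3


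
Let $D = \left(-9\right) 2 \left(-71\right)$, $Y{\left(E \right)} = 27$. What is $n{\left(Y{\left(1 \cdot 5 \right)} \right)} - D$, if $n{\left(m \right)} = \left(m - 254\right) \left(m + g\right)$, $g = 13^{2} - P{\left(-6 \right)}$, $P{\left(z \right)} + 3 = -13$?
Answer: $-49402$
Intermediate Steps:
$P{\left(z \right)} = -16$ ($P{\left(z \right)} = -3 - 13 = -16$)
$D = 1278$ ($D = \left(-18\right) \left(-71\right) = 1278$)
$g = 185$ ($g = 13^{2} - -16 = 169 + 16 = 185$)
$n{\left(m \right)} = \left(-254 + m\right) \left(185 + m\right)$ ($n{\left(m \right)} = \left(m - 254\right) \left(m + 185\right) = \left(-254 + m\right) \left(185 + m\right)$)
$n{\left(Y{\left(1 \cdot 5 \right)} \right)} - D = \left(-46990 + 27^{2} - 1863\right) - 1278 = \left(-46990 + 729 - 1863\right) - 1278 = -48124 - 1278 = -49402$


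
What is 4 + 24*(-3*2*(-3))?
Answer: 436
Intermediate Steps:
4 + 24*(-3*2*(-3)) = 4 + 24*(-6*(-3)) = 4 + 24*18 = 4 + 432 = 436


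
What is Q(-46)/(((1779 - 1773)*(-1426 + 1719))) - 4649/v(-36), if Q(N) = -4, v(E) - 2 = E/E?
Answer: -454053/293 ≈ -1549.7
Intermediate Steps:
v(E) = 3 (v(E) = 2 + E/E = 2 + 1 = 3)
Q(-46)/(((1779 - 1773)*(-1426 + 1719))) - 4649/v(-36) = -4*1/((-1426 + 1719)*(1779 - 1773)) - 4649/3 = -4/(6*293) - 4649*1/3 = -4/1758 - 4649/3 = -4*1/1758 - 4649/3 = -2/879 - 4649/3 = -454053/293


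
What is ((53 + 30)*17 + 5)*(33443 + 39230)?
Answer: 102904968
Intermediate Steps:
((53 + 30)*17 + 5)*(33443 + 39230) = (83*17 + 5)*72673 = (1411 + 5)*72673 = 1416*72673 = 102904968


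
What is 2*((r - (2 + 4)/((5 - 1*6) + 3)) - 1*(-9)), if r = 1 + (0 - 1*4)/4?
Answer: 12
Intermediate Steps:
r = 0 (r = 1 + (0 - 4)*(¼) = 1 - 4*¼ = 1 - 1 = 0)
2*((r - (2 + 4)/((5 - 1*6) + 3)) - 1*(-9)) = 2*((0 - (2 + 4)/((5 - 1*6) + 3)) - 1*(-9)) = 2*((0 - 6/((5 - 6) + 3)) + 9) = 2*((0 - 6/(-1 + 3)) + 9) = 2*((0 - 6/2) + 9) = 2*((0 - 1*3) + 9) = 2*((0 - 3) + 9) = 2*(-3 + 9) = 2*6 = 12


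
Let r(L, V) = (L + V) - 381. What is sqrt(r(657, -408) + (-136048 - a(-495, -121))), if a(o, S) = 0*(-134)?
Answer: 2*I*sqrt(34045) ≈ 369.03*I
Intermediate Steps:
a(o, S) = 0
r(L, V) = -381 + L + V
sqrt(r(657, -408) + (-136048 - a(-495, -121))) = sqrt((-381 + 657 - 408) + (-136048 - 1*0)) = sqrt(-132 + (-136048 + 0)) = sqrt(-132 - 136048) = sqrt(-136180) = 2*I*sqrt(34045)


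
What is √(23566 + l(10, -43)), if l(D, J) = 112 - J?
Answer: √23721 ≈ 154.02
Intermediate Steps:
√(23566 + l(10, -43)) = √(23566 + (112 - 1*(-43))) = √(23566 + (112 + 43)) = √(23566 + 155) = √23721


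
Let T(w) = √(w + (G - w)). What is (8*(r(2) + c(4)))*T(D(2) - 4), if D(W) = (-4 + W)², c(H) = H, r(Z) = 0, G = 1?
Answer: 32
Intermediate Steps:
T(w) = 1 (T(w) = √(w + (1 - w)) = √1 = 1)
(8*(r(2) + c(4)))*T(D(2) - 4) = (8*(0 + 4))*1 = (8*4)*1 = 32*1 = 32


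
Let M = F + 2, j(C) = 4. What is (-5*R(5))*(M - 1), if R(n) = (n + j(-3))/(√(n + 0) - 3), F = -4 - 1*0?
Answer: -405/4 - 135*√5/4 ≈ -176.72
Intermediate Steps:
F = -4 (F = -4 + 0 = -4)
M = -2 (M = -4 + 2 = -2)
R(n) = (4 + n)/(-3 + √n) (R(n) = (n + 4)/(√(n + 0) - 3) = (4 + n)/(√n - 3) = (4 + n)/(-3 + √n))
(-5*R(5))*(M - 1) = (-5*(4 + 5)/(-3 + √5))*(-2 - 1) = -5*9/(-3 + √5)*(-3) = -45/(-3 + √5)*(-3) = 135/(-3 + √5)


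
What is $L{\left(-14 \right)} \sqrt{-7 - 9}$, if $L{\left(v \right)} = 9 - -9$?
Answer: $72 i \approx 72.0 i$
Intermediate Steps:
$L{\left(v \right)} = 18$ ($L{\left(v \right)} = 9 + 9 = 18$)
$L{\left(-14 \right)} \sqrt{-7 - 9} = 18 \sqrt{-7 - 9} = 18 \sqrt{-16} = 18 \cdot 4 i = 72 i$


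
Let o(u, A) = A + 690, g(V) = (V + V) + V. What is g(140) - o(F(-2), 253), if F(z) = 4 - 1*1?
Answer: -523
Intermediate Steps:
F(z) = 3 (F(z) = 4 - 1 = 3)
g(V) = 3*V (g(V) = 2*V + V = 3*V)
o(u, A) = 690 + A
g(140) - o(F(-2), 253) = 3*140 - (690 + 253) = 420 - 1*943 = 420 - 943 = -523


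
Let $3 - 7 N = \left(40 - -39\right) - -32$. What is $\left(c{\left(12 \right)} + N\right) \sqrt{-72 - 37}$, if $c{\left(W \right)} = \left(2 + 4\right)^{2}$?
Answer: $\frac{144 i \sqrt{109}}{7} \approx 214.77 i$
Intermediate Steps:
$N = - \frac{108}{7}$ ($N = \frac{3}{7} - \frac{\left(40 - -39\right) - -32}{7} = \frac{3}{7} - \frac{\left(40 + 39\right) + 32}{7} = \frac{3}{7} - \frac{79 + 32}{7} = \frac{3}{7} - \frac{111}{7} = - \frac{108}{7} \approx -15.429$)
$c{\left(W \right)} = 36$ ($c{\left(W \right)} = 6^{2} = 36$)
$\left(c{\left(12 \right)} + N\right) \sqrt{-72 - 37} = \left(36 - \frac{108}{7}\right) \sqrt{-72 - 37} = \frac{144 \sqrt{-109}}{7} = \frac{144 i \sqrt{109}}{7}$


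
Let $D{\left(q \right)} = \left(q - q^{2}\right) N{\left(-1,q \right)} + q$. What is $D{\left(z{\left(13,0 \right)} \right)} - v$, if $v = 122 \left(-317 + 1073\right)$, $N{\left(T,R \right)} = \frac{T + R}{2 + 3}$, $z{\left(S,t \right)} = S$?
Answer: $- \frac{462967}{5} \approx -92593.0$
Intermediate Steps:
$N{\left(T,R \right)} = \frac{R}{5} + \frac{T}{5}$ ($N{\left(T,R \right)} = \frac{R + T}{5} = \left(R + T\right) \frac{1}{5} = \frac{R}{5} + \frac{T}{5}$)
$D{\left(q \right)} = q + \left(- \frac{1}{5} + \frac{q}{5}\right) \left(q - q^{2}\right)$ ($D{\left(q \right)} = \left(q - q^{2}\right) \left(\frac{q}{5} + \frac{1}{5} \left(-1\right)\right) + q = \left(q - q^{2}\right) \left(\frac{q}{5} - \frac{1}{5}\right) + q = \left(q - q^{2}\right) \left(- \frac{1}{5} + \frac{q}{5}\right) + q = \left(- \frac{1}{5} + \frac{q}{5}\right) \left(q - q^{2}\right) + q = q + \left(- \frac{1}{5} + \frac{q}{5}\right) \left(q - q^{2}\right)$)
$v = 92232$ ($v = 122 \cdot 756 = 92232$)
$D{\left(z{\left(13,0 \right)} \right)} - v = \frac{1}{5} \cdot 13 \left(4 + 13 - 13 \left(-1 + 13\right)\right) - 92232 = \frac{1}{5} \cdot 13 \left(4 + 13 - 13 \cdot 12\right) - 92232 = \frac{1}{5} \cdot 13 \left(4 + 13 - 156\right) - 92232 = \frac{1}{5} \cdot 13 \left(-139\right) - 92232 = - \frac{1807}{5} - 92232 = - \frac{462967}{5}$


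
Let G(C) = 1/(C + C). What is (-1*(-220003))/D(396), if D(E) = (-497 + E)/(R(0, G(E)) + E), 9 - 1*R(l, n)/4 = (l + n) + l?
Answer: -18817956605/19998 ≈ -9.4099e+5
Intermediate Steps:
G(C) = 1/(2*C)
R(l, n) = 36 - 8*l - 4*n (R(l, n) = 36 - 4*((l + n) + l) = 36 - 4*(n + 2*l) = 36 + (-8*l - 4*n) = 36 - 8*l - 4*n)
D(E) = (-497 + E)/(36 + E - 2/E) (D(E) = (-497 + E)/((36 - 8*0 - 2/E) + E) = (-497 + E)/((36 + 0 - 2/E) + E) = (-497 + E)/((36 - 2/E) + E) = (-497 + E)/(36 + E - 2/E))
(-1*(-220003))/D(396) = (-1*(-220003))/((396*(-497 + 396)/(-2 + 396*(36 + 396)))) = 220003/((396*(-101)/(-2 + 396*432))) = 220003/((396*(-101)/(-2 + 171072))) = 220003/((396*(-101)/171070)) = 220003/((396*(1/171070)*(-101))) = 220003/(-19998/85535) = 220003*(-85535/19998) = -18817956605/19998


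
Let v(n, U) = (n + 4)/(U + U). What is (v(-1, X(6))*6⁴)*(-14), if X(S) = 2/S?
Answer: -81648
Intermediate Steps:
v(n, U) = (4 + n)/(2*U) (v(n, U) = (4 + n)/((2*U)) = (4 + n)*(1/(2*U)) = (4 + n)/(2*U))
(v(-1, X(6))*6⁴)*(-14) = (((4 - 1)/(2*((2/6))))*6⁴)*(-14) = (((½)*3/(2*(⅙)))*1296)*(-14) = (((½)*3/(⅓))*1296)*(-14) = (((½)*3*3)*1296)*(-14) = ((9/2)*1296)*(-14) = 5832*(-14) = -81648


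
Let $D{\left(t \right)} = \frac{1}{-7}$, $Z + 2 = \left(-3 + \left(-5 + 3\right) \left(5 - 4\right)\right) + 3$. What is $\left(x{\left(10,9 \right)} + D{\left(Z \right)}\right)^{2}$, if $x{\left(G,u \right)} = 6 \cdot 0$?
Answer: $\frac{1}{49} \approx 0.020408$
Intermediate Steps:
$x{\left(G,u \right)} = 0$
$Z = -4$ ($Z = -2 + \left(\left(-3 + \left(-5 + 3\right) \left(5 - 4\right)\right) + 3\right) = -2 + \left(\left(-3 - 2\right) + 3\right) = -2 + \left(-5 + 3\right) = -2 - 2 = -4$)
$D{\left(t \right)} = - \frac{1}{7}$
$\left(x{\left(10,9 \right)} + D{\left(Z \right)}\right)^{2} = \left(0 - \frac{1}{7}\right)^{2} = \left(- \frac{1}{7}\right)^{2} = \frac{1}{49}$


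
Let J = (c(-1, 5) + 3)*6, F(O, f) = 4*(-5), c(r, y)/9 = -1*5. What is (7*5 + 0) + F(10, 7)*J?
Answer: 5075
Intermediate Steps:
c(r, y) = -45 (c(r, y) = 9*(-1*5) = 9*(-5) = -45)
F(O, f) = -20
J = -252 (J = (-45 + 3)*6 = -42*6 = -252)
(7*5 + 0) + F(10, 7)*J = (7*5 + 0) - 20*(-252) = (35 + 0) + 5040 = 35 + 5040 = 5075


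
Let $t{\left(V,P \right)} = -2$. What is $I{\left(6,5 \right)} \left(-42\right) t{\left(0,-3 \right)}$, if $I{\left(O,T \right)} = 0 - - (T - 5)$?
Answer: $0$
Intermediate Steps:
$I{\left(O,T \right)} = -5 + T$ ($I{\left(O,T \right)} = 0 - - (-5 + T) = 0 - \left(5 - T\right) = 0 + \left(-5 + T\right) = -5 + T$)
$I{\left(6,5 \right)} \left(-42\right) t{\left(0,-3 \right)} = \left(-5 + 5\right) \left(-42\right) \left(-2\right) = 0 \left(-42\right) \left(-2\right) = 0 \left(-2\right) = 0$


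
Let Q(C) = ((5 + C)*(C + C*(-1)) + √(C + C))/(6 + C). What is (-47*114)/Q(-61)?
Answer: -147345*I*√122/61 ≈ -26680.0*I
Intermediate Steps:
Q(C) = √2*√C/(6 + C) (Q(C) = ((5 + C)*(C - C) + √(2*C))/(6 + C) = ((5 + C)*0 + √2*√C)/(6 + C) = (0 + √2*√C)/(6 + C) = (√2*√C)/(6 + C) = √2*√C/(6 + C))
(-47*114)/Q(-61) = (-47*114)/((√2*√(-61)/(6 - 61))) = -5358*55*I*√122/122 = -147345*I*√122/61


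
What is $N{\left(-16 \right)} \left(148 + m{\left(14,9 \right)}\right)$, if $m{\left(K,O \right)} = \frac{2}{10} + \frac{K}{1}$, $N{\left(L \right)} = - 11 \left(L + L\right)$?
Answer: $\frac{285472}{5} \approx 57094.0$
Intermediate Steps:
$N{\left(L \right)} = - 22 L$ ($N{\left(L \right)} = - 11 \cdot 2 L = - 22 L$)
$m{\left(K,O \right)} = \frac{1}{5} + K$ ($m{\left(K,O \right)} = 2 \cdot \frac{1}{10} + K 1 = \frac{1}{5} + K$)
$N{\left(-16 \right)} \left(148 + m{\left(14,9 \right)}\right) = \left(-22\right) \left(-16\right) \left(148 + \left(\frac{1}{5} + 14\right)\right) = 352 \left(148 + \frac{71}{5}\right) = 352 \cdot \frac{811}{5} = \frac{285472}{5}$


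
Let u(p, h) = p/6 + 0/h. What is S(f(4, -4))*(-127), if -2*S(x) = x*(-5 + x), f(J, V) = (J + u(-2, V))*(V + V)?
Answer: 575564/9 ≈ 63952.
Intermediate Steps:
u(p, h) = p/6 (u(p, h) = p*(⅙) + 0 = p/6 + 0 = p/6)
f(J, V) = 2*V*(-⅓ + J) (f(J, V) = (J + (⅙)*(-2))*(V + V) = (J - ⅓)*(2*V) = (-⅓ + J)*(2*V) = 2*V*(-⅓ + J))
S(x) = -x*(-5 + x)/2
S(f(4, -4))*(-127) = (((⅔)*(-4)*(-1 + 3*4))*(5 - 2*(-4)*(-1 + 3*4)/3)/2)*(-127) = (((⅔)*(-4)*(-1 + 12))*(5 - 2*(-4)*(-1 + 12)/3)/2)*(-127) = (((⅔)*(-4)*11)*(5 - 2*(-4)*11/3)/2)*(-127) = ((½)*(-88/3)*(5 - 1*(-88/3)))*(-127) = ((½)*(-88/3)*(5 + 88/3))*(-127) = ((½)*(-88/3)*(103/3))*(-127) = -4532/9*(-127) = 575564/9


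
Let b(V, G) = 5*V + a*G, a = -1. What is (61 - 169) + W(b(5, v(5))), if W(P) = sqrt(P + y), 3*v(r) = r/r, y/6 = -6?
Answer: -108 + I*sqrt(102)/3 ≈ -108.0 + 3.3665*I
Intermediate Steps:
y = -36 (y = 6*(-6) = -36)
v(r) = 1/3 (v(r) = (r/r)/3 = (1/3)*1 = 1/3)
b(V, G) = -G + 5*V (b(V, G) = 5*V - G = -G + 5*V)
W(P) = sqrt(-36 + P) (W(P) = sqrt(P - 36) = sqrt(-36 + P))
(61 - 169) + W(b(5, v(5))) = (61 - 169) + sqrt(-36 + (-1*1/3 + 5*5)) = -108 + sqrt(-36 + (-1/3 + 25)) = -108 + sqrt(-36 + 74/3) = -108 + sqrt(-34/3) = -108 + I*sqrt(102)/3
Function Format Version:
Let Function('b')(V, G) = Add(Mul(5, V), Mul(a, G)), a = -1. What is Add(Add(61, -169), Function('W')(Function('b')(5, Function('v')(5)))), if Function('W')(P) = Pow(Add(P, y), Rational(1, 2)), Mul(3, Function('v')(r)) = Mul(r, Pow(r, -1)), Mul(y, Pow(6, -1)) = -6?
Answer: Add(-108, Mul(Rational(1, 3), I, Pow(102, Rational(1, 2)))) ≈ Add(-108.00, Mul(3.3665, I))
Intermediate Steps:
y = -36 (y = Mul(6, -6) = -36)
Function('v')(r) = Rational(1, 3) (Function('v')(r) = Mul(Rational(1, 3), Mul(r, Pow(r, -1))) = Mul(Rational(1, 3), 1) = Rational(1, 3))
Function('b')(V, G) = Add(Mul(-1, G), Mul(5, V)) (Function('b')(V, G) = Add(Mul(5, V), Mul(-1, G)) = Add(Mul(-1, G), Mul(5, V)))
Function('W')(P) = Pow(Add(-36, P), Rational(1, 2)) (Function('W')(P) = Pow(Add(P, -36), Rational(1, 2)) = Pow(Add(-36, P), Rational(1, 2)))
Add(Add(61, -169), Function('W')(Function('b')(5, Function('v')(5)))) = Add(Add(61, -169), Pow(Add(-36, Add(Mul(-1, Rational(1, 3)), Mul(5, 5))), Rational(1, 2))) = Add(-108, Pow(Add(-36, Add(Rational(-1, 3), 25)), Rational(1, 2))) = Add(-108, Pow(Add(-36, Rational(74, 3)), Rational(1, 2))) = Add(-108, Pow(Rational(-34, 3), Rational(1, 2))) = Add(-108, Mul(Rational(1, 3), I, Pow(102, Rational(1, 2))))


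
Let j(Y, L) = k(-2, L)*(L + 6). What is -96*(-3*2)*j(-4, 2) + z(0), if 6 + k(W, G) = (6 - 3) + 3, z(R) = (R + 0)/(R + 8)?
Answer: 0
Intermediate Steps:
z(R) = R/(8 + R)
k(W, G) = 0 (k(W, G) = -6 + ((6 - 3) + 3) = -6 + (3 + 3) = -6 + 6 = 0)
j(Y, L) = 0 (j(Y, L) = 0*(L + 6) = 0*(6 + L) = 0)
-96*(-3*2)*j(-4, 2) + z(0) = -96*(-3*2)*0 + 0/(8 + 0) = -(-576)*0 + 0/8 = -96*0 + 0*(1/8) = 0 + 0 = 0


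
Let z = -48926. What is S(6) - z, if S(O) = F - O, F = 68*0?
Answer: 48920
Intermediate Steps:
F = 0
S(O) = -O (S(O) = 0 - O = -O)
S(6) - z = -1*6 - 1*(-48926) = -6 + 48926 = 48920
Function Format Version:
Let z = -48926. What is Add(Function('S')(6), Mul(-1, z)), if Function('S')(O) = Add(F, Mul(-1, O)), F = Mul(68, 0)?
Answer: 48920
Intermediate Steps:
F = 0
Function('S')(O) = Mul(-1, O) (Function('S')(O) = Add(0, Mul(-1, O)) = Mul(-1, O))
Add(Function('S')(6), Mul(-1, z)) = Add(Mul(-1, 6), Mul(-1, -48926)) = Add(-6, 48926) = 48920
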